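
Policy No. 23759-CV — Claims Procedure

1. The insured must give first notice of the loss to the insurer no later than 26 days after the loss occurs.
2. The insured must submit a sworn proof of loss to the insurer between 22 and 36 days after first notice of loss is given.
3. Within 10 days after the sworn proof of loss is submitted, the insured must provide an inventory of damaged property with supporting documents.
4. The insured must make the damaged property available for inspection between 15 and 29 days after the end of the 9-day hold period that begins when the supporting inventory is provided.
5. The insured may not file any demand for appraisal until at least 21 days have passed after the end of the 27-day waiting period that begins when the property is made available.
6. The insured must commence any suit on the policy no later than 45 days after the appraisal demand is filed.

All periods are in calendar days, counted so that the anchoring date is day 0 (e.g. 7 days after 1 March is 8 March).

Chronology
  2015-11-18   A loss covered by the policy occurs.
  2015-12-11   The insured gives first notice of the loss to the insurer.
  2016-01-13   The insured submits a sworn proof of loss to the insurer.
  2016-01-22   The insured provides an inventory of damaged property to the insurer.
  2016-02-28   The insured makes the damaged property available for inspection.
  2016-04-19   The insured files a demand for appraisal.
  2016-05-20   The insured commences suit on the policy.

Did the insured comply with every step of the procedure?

Yes

Step 1 — counting 26 days from 2015-11-18 (when the loss occurs) gives a deadline of 2015-12-14; done 2015-12-11 — timely.
Step 2 — 22 and 36 days from 2015-12-11 (when first notice of loss is given) are 2016-01-02 and 2016-01-16 respectively; done 2016-01-13 — within the window.
Step 3 — counting 10 days from 2016-01-13 (when the sworn proof of loss is submitted) gives a deadline of 2016-01-23; done 2016-01-22 — timely.
Step 4 — 15 and 29 days from 2016-01-31 (end of the 9-day hold period, which began when the supporting inventory is provided on 2016-01-22) are 2016-02-15 and 2016-02-29 respectively; done 2016-02-28, which is between those dates.
Step 5 — must wait 21 days from 2016-03-26 (end of the 27-day waiting period, which began when the property is made available on 2016-02-28), so not before 2016-04-16; done 2016-04-19, after the minimum wait.
Step 6 — counting 45 days from 2016-04-19 (when the appraisal demand is filed) gives a deadline of 2016-06-03; completed 2016-05-20, before the deadline.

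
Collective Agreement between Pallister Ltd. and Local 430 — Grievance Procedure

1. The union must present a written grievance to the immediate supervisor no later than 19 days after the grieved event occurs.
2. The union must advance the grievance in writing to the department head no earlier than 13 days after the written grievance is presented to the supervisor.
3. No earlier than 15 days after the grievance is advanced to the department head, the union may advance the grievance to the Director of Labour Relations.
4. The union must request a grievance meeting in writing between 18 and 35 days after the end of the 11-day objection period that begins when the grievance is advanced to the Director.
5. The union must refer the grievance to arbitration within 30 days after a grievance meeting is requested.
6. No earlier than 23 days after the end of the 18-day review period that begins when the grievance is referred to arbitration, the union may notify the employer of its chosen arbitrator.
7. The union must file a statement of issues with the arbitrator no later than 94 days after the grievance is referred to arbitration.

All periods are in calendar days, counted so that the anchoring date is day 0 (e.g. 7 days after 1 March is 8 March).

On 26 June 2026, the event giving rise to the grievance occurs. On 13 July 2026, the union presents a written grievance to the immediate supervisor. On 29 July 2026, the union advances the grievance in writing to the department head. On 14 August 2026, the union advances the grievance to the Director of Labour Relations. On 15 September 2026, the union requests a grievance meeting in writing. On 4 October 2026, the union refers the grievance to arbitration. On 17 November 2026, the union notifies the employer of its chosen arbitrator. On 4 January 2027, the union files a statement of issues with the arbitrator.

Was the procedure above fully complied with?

Yes

Step 1 — counting 19 days from 26 June 2026 (when the grieved event occurs) gives a deadline of 15 July 2026; 13 July 2026 is within that limit.
Step 2 — must wait 13 days from 13 July 2026 (when the written grievance is presented to the supervisor), so not before 26 July 2026; done 29 July 2026, after the minimum wait.
Step 3 — must wait 15 days from 29 July 2026 (when the grievance is advanced to the department head), so not before 13 August 2026; 14 August 2026 is on or after that date.
Step 4 — 18 and 35 days from 25 August 2026 (end of the 11-day objection period, which began when the grievance is advanced to the Director on 14 August 2026) are 12 September 2026 and 29 September 2026 respectively; 15 September 2026 falls inside that range.
Step 5 — counting 30 days from 15 September 2026 (when a grievance meeting is requested) gives a deadline of 15 October 2026; completed 4 October 2026, before the deadline.
Step 6 — must wait 23 days from 22 October 2026 (end of the 18-day review period, which began when the grievance is referred to arbitration on 4 October 2026), so not before 14 November 2026; done 17 November 2026, after the minimum wait.
Step 7 — counting 94 days from 4 October 2026 (when the grievance is referred to arbitration) gives a deadline of 6 January 2027; done 4 January 2027 — timely.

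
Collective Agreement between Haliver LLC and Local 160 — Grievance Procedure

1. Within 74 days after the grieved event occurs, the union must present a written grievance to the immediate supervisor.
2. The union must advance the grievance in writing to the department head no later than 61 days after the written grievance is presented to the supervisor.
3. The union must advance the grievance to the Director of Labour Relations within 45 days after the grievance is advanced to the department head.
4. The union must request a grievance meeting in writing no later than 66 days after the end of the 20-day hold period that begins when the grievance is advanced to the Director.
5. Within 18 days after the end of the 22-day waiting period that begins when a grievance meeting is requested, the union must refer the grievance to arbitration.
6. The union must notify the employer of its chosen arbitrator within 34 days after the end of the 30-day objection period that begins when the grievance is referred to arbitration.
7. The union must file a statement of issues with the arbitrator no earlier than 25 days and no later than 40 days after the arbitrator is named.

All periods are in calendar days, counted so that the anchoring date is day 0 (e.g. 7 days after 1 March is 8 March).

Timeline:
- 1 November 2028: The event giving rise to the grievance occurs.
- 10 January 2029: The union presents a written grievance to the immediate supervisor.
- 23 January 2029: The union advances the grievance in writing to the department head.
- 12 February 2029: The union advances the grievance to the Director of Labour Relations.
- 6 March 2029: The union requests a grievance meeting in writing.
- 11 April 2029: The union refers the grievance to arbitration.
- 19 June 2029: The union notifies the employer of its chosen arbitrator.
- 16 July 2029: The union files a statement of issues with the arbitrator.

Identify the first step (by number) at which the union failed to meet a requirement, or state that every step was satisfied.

(1) due by 1 November 2028 + 74 days = 14 January 2029; 10 January 2029 is within that limit.
(2) due by 10 January 2029 + 61 days = 12 March 2029; completed 23 January 2029, before the deadline.
(3) due by 23 January 2029 + 45 days = 9 March 2029; done 12 February 2029 — timely.
(4) due by 4 March 2029 + 66 days = 9 May 2029; completed 6 March 2029, before the deadline.
(5) due by 28 March 2029 + 18 days = 15 April 2029; completed 11 April 2029, before the deadline.
(6) due by 11 May 2029 + 34 days = 14 June 2029; done 19 June 2029 — 5 days late.
No need to go further; step 6 was not satisfied.

Step 6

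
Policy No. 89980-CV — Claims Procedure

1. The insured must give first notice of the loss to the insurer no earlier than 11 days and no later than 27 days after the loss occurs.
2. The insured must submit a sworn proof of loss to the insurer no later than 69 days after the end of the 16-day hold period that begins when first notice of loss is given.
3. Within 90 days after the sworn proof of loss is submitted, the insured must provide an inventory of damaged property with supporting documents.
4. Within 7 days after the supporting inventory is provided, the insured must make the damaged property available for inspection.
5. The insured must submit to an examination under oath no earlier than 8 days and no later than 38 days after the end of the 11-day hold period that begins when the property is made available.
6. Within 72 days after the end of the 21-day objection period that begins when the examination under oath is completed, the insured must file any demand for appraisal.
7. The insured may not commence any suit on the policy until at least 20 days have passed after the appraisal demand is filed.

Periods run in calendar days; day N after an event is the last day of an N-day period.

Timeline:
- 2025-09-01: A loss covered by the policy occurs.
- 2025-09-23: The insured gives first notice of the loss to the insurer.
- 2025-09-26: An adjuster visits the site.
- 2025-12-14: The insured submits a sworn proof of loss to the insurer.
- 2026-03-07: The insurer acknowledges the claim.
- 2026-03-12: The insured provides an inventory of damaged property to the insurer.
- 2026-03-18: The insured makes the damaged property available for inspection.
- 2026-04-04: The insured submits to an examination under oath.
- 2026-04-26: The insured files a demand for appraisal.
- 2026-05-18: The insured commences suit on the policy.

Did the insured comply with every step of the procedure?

No

Step 1: the window is 11–27 days after 2025-09-01 (when the loss occurs), so 2025-09-12 through 2025-09-28; done 2025-09-23, which is between those dates.
Step 2: 69 days after 2025-10-09 (end of the 16-day hold period, which began when first notice of loss is given on 2025-09-23) is 2025-12-17; 2025-12-14 is within that limit.
Step 3: 90 days after 2025-12-14 (when the sworn proof of loss is submitted) is 2026-03-14; completed 2026-03-12, before the deadline.
Step 4: 7 days after 2026-03-12 (when the supporting inventory is provided) is 2026-03-19; 2026-03-18 is within that limit.
Step 5: the window is 8–38 days after 2026-03-29 (end of the 11-day hold period, which began when the property is made available on 2026-03-18), so 2026-04-06 through 2026-05-06; done 2026-04-04 — 2 days before the window opened.
Later steps need not be reached.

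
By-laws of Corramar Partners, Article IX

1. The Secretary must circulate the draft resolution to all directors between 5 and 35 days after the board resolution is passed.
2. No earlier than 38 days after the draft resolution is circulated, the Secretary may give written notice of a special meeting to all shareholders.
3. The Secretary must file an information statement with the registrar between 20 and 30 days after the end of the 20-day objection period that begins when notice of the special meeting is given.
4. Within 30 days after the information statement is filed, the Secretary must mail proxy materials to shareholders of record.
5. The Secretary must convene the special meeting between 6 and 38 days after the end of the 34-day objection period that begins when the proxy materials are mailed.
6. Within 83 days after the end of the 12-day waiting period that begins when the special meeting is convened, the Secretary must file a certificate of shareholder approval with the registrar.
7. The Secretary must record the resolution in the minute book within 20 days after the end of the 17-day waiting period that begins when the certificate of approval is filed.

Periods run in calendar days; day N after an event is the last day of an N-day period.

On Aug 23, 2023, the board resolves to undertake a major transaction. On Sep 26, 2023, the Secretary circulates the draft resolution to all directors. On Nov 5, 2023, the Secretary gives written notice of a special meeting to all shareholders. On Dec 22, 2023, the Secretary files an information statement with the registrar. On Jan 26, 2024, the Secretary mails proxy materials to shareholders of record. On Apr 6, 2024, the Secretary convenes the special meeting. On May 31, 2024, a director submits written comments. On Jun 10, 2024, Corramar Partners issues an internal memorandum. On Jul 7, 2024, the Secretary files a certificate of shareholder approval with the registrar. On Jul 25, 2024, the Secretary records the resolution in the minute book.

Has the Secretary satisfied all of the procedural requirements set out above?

Step 1: the window is 5–35 days after Aug 23, 2023 (when the board resolution is passed), so Aug 28, 2023 through Sep 27, 2023; done Sep 26, 2023 — within the window.
Step 2: the earliest permitted date is 38 days after Sep 26, 2023 (when the draft resolution is circulated), i.e. Nov 3, 2023; Nov 5, 2023 is on or after that date.
Step 3: the window is 20–30 days after Nov 25, 2023 (end of the 20-day objection period, which began when notice of the special meeting is given on Nov 5, 2023), so Dec 15, 2023 through Dec 25, 2023; done Dec 22, 2023 — within the window.
Step 4: 30 days after Dec 22, 2023 (when the information statement is filed) is Jan 21, 2024; not done until Jan 26, 2024, 5 days after the deadline.

No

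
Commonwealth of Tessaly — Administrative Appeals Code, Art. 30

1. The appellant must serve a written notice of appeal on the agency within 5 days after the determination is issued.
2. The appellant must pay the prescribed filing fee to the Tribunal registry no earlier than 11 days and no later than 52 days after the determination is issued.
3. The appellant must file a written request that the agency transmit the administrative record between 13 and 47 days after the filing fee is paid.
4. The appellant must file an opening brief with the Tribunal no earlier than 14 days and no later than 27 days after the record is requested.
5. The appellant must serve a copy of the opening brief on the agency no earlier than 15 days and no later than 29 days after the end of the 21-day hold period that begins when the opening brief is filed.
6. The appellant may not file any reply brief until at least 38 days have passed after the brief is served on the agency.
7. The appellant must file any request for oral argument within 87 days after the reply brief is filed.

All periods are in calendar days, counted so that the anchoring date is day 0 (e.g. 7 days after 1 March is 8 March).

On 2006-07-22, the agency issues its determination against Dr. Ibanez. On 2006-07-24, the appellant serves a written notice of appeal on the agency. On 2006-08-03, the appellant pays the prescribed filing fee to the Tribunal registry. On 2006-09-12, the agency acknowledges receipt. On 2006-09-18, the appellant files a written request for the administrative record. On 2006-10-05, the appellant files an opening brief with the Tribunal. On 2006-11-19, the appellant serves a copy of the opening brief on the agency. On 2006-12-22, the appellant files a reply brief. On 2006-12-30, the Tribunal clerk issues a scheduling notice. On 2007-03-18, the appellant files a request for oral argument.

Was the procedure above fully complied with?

No

Step 1: 5 days after 2006-07-22 (when the determination is issued) is 2006-07-27; completed 2006-07-24, before the deadline.
Step 2: the window is 11–52 days after 2006-07-22 (when the determination is issued), so 2006-08-02 through 2006-09-12; done 2006-08-03 — within the window.
Step 3: the window is 13–47 days after 2006-08-03 (when the filing fee is paid), so 2006-08-16 through 2006-09-19; done 2006-09-18, which is between those dates.
Step 4: the window is 14–27 days after 2006-09-18 (when the record is requested), so 2006-10-02 through 2006-10-15; done 2006-10-05, which is between those dates.
Step 5: the window is 15–29 days after 2006-10-26 (end of the 21-day hold period, which began when the opening brief is filed on 2006-10-05), so 2006-11-10 through 2006-11-24; done 2006-11-19 — within the window.
Step 6: the earliest permitted date is 38 days after 2006-11-19 (when the brief is served on the agency), i.e. 2006-12-27; done 2006-12-22 — 5 days too early.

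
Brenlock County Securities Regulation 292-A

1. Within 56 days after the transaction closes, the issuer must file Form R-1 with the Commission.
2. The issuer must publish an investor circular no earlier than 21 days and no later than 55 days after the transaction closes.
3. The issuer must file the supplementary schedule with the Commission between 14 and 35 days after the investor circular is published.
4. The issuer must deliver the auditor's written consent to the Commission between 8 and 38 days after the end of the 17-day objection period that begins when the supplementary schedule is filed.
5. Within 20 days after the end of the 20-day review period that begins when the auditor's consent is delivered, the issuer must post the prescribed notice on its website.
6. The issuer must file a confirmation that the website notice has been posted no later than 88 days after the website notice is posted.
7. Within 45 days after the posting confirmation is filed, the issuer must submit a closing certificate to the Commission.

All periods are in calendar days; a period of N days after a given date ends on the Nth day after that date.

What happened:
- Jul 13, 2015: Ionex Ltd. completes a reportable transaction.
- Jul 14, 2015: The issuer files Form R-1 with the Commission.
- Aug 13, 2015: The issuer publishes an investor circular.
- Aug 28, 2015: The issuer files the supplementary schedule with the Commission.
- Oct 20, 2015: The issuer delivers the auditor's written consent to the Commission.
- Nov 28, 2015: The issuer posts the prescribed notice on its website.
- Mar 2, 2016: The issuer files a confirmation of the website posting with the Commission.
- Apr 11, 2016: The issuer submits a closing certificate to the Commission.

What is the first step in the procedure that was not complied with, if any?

Step 6

(1) due by Jul 13, 2015 + 56 days = Sep 7, 2015; Jul 14, 2015 is within that limit.
(2) the permitted window runs from Jul 13, 2015 + 21 = Aug 3, 2015 to Jul 13, 2015 + 55 = Sep 6, 2015; done Aug 13, 2015, which is between those dates.
(3) the permitted window runs from Aug 13, 2015 + 14 = Aug 27, 2015 to Aug 13, 2015 + 35 = Sep 17, 2015; Aug 28, 2015 falls inside that range.
(4) the permitted window runs from Sep 14, 2015 + 8 = Sep 22, 2015 to Sep 14, 2015 + 38 = Oct 22, 2015; done Oct 20, 2015 — within the window.
(5) due by Nov 9, 2015 + 20 days = Nov 29, 2015; Nov 28, 2015 is within that limit.
(6) due by Nov 28, 2015 + 88 days = Feb 24, 2016; done Mar 2, 2016 — 7 days late.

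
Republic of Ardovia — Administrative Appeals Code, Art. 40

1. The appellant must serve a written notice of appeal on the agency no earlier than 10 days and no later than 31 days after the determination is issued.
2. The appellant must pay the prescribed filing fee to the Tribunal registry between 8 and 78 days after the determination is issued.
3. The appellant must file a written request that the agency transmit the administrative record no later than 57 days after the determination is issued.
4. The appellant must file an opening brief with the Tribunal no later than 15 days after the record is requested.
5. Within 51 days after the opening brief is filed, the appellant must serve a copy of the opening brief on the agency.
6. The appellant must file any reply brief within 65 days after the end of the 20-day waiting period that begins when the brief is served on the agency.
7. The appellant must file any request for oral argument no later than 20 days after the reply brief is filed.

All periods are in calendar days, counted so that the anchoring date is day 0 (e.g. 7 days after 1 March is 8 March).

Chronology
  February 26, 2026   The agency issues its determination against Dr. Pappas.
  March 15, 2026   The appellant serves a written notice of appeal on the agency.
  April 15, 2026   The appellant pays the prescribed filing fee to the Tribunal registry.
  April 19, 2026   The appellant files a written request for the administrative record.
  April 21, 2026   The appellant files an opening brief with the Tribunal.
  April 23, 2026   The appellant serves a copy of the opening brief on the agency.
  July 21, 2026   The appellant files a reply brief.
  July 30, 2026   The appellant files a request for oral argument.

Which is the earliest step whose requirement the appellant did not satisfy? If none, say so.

Step 6

Step 1: the window is 10–31 days after February 26, 2026 (when the determination is issued), so March 8, 2026 through March 29, 2026; March 15, 2026 falls inside that range.
Step 2: the window is 8–78 days after February 26, 2026 (when the determination is issued), so March 6, 2026 through May 15, 2026; done April 15, 2026, which is between those dates.
Step 3: 57 days after February 26, 2026 (when the determination is issued) is April 24, 2026; completed April 19, 2026, before the deadline.
Step 4: 15 days after April 19, 2026 (when the record is requested) is May 4, 2026; done April 21, 2026 — timely.
Step 5: 51 days after April 21, 2026 (when the opening brief is filed) is June 11, 2026; completed April 23, 2026, before the deadline.
Step 6: 65 days after May 13, 2026 (end of the 20-day waiting period, which began when the brief is served on the agency on April 23, 2026) is July 17, 2026; not done until July 21, 2026, 4 days after the deadline.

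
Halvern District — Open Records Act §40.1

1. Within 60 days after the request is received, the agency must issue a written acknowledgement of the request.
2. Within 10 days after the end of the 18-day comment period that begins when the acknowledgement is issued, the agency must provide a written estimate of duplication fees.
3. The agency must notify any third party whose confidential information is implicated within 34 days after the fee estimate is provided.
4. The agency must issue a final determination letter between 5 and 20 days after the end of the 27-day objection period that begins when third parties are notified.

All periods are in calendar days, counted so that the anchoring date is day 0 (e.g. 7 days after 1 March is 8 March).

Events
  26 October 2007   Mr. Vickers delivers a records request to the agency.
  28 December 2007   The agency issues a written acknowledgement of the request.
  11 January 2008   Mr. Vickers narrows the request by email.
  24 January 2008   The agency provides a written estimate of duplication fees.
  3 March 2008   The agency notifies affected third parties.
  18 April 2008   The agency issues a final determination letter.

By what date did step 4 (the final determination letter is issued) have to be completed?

Third parties are notified on 3 March 2008; the 27-day objection period therefore ends 30 March 2008, and step 4 runs from that date. The window is 5–20 days after 30 March 2008; it closes on 19 April 2008.

19 April 2008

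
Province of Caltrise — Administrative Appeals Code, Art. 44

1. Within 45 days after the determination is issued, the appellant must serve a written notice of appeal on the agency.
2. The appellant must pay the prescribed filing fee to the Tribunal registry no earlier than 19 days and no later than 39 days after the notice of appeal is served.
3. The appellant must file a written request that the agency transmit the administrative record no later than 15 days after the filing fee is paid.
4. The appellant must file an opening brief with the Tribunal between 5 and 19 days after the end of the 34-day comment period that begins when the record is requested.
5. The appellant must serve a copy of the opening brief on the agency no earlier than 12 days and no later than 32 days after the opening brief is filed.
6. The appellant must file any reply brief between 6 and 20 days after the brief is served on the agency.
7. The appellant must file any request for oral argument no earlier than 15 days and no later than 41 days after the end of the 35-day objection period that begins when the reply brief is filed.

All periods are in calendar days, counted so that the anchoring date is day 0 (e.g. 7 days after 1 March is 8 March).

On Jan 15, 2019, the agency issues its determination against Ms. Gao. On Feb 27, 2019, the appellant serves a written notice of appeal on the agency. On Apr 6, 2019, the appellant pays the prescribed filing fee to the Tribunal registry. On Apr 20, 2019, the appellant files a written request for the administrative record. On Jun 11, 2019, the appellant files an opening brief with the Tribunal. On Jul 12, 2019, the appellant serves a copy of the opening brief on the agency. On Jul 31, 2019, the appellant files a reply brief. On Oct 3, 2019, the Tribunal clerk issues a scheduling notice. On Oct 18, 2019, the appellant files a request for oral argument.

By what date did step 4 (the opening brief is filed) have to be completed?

Jun 12, 2019

The record is requested on Apr 20, 2019; the 34-day comment period therefore ends May 24, 2019, and step 4 runs from that date. The window is 5–19 days after May 24, 2019; it closes on Jun 12, 2019.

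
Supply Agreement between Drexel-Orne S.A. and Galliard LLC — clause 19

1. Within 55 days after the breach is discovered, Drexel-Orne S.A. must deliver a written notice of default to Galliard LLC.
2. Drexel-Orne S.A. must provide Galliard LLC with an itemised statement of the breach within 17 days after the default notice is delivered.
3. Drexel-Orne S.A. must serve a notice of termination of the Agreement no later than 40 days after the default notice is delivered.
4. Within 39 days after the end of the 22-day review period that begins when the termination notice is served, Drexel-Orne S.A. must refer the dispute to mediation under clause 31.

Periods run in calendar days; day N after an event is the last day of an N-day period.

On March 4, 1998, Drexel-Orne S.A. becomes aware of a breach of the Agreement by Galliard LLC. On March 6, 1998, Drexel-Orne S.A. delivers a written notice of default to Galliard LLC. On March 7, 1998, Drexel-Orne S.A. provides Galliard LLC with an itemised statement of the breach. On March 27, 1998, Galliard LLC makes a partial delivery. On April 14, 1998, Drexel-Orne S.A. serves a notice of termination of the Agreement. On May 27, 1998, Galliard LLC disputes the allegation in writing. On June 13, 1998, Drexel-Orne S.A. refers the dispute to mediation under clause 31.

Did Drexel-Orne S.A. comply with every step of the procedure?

Step 1: 55 days after March 4, 1998 (when the breach is discovered) is April 28, 1998; done March 6, 1998 — timely.
Step 2: 17 days after March 6, 1998 (when the default notice is delivered) is March 23, 1998; completed March 7, 1998, before the deadline.
Step 3: 40 days after March 6, 1998 (when the default notice is delivered) is April 15, 1998; done April 14, 1998 — timely.
Step 4: 39 days after May 6, 1998 (end of the 22-day review period, which began when the termination notice is served on April 14, 1998) is June 14, 1998; completed June 13, 1998, before the deadline.

Yes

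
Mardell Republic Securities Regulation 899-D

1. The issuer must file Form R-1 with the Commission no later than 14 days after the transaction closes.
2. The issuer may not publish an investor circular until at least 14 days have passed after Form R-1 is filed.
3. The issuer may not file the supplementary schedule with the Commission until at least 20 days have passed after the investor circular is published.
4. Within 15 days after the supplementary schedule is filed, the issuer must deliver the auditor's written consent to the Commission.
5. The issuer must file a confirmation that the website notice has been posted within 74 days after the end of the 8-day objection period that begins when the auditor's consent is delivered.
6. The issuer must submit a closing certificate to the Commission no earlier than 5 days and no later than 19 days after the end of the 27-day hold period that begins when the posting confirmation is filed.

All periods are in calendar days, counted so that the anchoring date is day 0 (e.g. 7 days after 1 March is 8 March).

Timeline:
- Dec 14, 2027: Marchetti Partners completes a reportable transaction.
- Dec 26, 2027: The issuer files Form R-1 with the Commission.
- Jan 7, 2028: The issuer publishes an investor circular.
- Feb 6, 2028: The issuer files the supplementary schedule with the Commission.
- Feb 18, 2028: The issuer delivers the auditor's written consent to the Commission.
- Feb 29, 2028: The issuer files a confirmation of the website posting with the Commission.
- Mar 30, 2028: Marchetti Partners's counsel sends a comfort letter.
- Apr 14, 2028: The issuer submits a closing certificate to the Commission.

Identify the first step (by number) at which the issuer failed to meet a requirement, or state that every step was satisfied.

Step 1: 14 days after Dec 14, 2027 (when the transaction closes) is Dec 28, 2027; completed Dec 26, 2027, before the deadline.
Step 2: the earliest permitted date is 14 days after Dec 26, 2027 (when Form R-1 is filed), i.e. Jan 9, 2028; Jan 7, 2028 is 2 days before the earliest permitted date.

Step 2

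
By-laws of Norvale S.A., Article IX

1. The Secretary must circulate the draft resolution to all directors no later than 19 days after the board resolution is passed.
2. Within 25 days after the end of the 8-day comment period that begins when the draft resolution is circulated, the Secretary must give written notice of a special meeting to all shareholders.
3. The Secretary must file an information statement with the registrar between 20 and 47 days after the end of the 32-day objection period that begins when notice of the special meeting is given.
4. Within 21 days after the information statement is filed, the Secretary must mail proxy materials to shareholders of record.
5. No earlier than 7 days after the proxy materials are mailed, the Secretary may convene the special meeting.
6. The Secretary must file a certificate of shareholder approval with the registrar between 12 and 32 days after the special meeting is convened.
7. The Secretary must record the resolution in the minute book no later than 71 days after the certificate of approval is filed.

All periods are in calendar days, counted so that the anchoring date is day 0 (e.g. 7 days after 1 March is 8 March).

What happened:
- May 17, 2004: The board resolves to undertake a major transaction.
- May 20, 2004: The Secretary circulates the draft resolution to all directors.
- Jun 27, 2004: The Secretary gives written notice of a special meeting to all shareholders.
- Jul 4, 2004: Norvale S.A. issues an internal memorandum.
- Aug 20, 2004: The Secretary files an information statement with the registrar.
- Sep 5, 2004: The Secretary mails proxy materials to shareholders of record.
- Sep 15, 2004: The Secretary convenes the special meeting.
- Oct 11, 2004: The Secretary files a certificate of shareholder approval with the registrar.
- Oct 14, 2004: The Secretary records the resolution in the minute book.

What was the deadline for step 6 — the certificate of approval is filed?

Step 6 runs from Sep 15, 2004, when the special meeting is convened. The window is 12–32 days after Sep 15, 2004; it closes on Oct 17, 2004.

Oct 17, 2004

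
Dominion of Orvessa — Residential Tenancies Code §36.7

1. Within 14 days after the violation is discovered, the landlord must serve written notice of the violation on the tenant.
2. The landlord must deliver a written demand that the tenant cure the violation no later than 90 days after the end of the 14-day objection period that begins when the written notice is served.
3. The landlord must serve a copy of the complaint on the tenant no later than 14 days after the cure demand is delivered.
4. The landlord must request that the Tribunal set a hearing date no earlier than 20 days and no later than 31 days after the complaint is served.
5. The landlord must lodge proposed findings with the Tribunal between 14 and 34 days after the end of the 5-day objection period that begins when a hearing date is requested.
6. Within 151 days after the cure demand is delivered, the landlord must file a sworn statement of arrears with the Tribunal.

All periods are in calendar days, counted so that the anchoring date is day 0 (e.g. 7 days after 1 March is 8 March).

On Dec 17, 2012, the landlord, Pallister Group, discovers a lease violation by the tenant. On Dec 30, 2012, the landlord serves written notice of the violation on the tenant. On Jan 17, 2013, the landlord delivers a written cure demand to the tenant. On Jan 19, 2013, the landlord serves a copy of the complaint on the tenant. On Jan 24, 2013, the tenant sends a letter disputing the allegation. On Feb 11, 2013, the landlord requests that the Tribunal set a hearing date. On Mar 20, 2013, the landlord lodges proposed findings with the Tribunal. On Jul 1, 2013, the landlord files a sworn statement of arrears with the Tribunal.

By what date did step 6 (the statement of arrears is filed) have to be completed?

Step 6 runs from Jan 17, 2013, when the cure demand is delivered. 151 days after Jan 17, 2013 is Jun 17, 2013.

Jun 17, 2013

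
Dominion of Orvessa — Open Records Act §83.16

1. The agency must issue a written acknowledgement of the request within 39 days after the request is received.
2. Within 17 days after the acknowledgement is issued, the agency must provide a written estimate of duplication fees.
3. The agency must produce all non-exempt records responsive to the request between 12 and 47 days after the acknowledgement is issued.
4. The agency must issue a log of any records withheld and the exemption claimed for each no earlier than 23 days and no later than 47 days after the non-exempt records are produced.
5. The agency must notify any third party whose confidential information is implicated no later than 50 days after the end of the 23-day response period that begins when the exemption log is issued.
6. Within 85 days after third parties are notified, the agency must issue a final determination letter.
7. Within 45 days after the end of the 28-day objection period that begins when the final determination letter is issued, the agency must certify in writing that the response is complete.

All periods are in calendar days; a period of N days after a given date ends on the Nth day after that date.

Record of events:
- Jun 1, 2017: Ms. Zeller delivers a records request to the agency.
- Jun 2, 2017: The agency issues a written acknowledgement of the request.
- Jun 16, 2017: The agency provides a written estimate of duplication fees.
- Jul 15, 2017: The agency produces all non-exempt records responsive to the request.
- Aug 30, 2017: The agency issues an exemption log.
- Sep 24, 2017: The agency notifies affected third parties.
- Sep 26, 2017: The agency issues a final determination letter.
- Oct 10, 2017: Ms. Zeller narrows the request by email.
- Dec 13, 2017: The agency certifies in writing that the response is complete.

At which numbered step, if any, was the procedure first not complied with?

Step 7

Step 1: 39 days after Jun 1, 2017 (when the request is received) is Jul 10, 2017; done Jun 2, 2017 — timely.
Step 2: 17 days after Jun 2, 2017 (when the acknowledgement is issued) is Jun 19, 2017; done Jun 16, 2017 — timely.
Step 3: the window is 12–47 days after Jun 2, 2017 (when the acknowledgement is issued), so Jun 14, 2017 through Jul 19, 2017; done Jul 15, 2017 — within the window.
Step 4: the window is 23–47 days after Jul 15, 2017 (when the non-exempt records are produced), so Aug 7, 2017 through Aug 31, 2017; done Aug 30, 2017 — within the window.
Step 5: 50 days after Sep 22, 2017 (end of the 23-day response period, which began when the exemption log is issued on Aug 30, 2017) is Nov 11, 2017; done Sep 24, 2017 — timely.
Step 6: 85 days after Sep 24, 2017 (when third parties are notified) is Dec 18, 2017; completed Sep 26, 2017, before the deadline.
Step 7: 45 days after Oct 24, 2017 (end of the 28-day objection period, which began when the final determination letter is issued on Sep 26, 2017) is Dec 8, 2017; Dec 13, 2017 misses that deadline by 5 days.
Later steps need not be reached.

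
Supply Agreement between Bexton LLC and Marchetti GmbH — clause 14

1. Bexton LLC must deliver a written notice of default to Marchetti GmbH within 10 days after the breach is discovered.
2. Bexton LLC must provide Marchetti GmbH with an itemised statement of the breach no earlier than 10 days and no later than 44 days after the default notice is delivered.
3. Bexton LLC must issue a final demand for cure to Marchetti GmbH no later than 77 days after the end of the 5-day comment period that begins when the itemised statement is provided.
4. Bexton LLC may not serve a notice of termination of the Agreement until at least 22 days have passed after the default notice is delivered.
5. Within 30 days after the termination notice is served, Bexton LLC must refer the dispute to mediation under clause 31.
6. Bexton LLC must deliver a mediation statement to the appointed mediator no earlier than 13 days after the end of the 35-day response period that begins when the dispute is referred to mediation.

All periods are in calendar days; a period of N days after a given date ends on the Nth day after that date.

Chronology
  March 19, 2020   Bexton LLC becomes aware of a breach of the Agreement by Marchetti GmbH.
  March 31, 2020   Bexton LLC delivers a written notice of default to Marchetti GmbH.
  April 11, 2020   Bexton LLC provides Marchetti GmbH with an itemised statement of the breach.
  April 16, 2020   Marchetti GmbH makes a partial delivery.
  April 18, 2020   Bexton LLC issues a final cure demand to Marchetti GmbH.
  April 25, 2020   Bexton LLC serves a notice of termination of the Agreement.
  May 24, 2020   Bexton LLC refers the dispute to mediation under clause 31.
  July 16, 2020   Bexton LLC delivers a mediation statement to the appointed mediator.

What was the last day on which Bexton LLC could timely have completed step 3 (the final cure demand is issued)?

The itemised statement is provided on April 11, 2020; the 5-day comment period therefore ends April 16, 2020, and step 3 runs from that date. 77 days after April 16, 2020 is July 2, 2020.

July 2, 2020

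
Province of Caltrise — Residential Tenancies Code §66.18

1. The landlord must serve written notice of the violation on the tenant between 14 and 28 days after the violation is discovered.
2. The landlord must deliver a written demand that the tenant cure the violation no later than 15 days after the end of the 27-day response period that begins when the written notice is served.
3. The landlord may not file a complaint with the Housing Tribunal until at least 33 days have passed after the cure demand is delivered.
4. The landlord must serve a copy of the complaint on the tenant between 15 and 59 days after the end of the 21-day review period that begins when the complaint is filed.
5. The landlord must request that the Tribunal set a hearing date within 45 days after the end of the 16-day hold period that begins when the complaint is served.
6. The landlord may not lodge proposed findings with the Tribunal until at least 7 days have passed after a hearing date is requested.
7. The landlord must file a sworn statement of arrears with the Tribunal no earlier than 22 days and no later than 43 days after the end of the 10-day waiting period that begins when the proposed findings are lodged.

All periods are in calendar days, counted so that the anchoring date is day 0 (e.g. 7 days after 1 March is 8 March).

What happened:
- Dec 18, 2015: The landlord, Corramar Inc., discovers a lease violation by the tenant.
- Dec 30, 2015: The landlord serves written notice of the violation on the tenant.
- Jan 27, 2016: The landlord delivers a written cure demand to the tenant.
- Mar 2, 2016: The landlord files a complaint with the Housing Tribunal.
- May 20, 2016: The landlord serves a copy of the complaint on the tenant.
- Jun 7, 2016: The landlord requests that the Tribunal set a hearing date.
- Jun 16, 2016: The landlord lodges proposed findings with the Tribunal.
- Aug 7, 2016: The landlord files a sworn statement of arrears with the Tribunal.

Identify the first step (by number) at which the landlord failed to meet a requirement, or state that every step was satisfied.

Step 1

(1) the permitted window runs from Dec 18, 2015 + 14 = Jan 1, 2016 to Dec 18, 2015 + 28 = Jan 15, 2016; done Dec 30, 2015 — 2 days before the window opened.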